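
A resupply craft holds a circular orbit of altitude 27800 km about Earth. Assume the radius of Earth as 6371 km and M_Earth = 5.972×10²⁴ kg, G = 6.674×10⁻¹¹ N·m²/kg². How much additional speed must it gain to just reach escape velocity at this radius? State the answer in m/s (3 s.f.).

μ = GM = 6.674×10⁻¹¹ × 5.972×10²⁴ = 3.986×10¹⁴ m³/s².
r = 6371 + 27800 = 34171 km = 3.4171×10⁷ m.
Circular speed v_c = √(μ/r) = 3415 m/s.
Escape speed v_esc = √(2μ/r) = √2 × v_c = 4830 m/s.
Δv = v_esc − v_c = 1415 m/s.

Δv ≈ 1410 m/s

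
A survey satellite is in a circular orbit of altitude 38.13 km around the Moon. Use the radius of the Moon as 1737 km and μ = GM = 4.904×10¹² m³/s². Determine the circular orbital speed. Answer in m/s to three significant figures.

r = 1737 + 38.13 = 1775.1 km = 1.7751×10⁶ m.
For a circular orbit v = √(μ/r) = √(4.904×10¹² / 1.775×10⁶) = √(2.763×10⁶) = 1662 m/s.

v ≈ 1660 m/s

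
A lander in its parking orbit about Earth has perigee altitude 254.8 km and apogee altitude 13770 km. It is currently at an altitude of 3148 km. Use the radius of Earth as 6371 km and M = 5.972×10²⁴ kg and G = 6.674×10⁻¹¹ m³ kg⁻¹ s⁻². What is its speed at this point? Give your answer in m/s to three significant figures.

μ = GM = 6.674×10⁻¹¹ × 5.972×10²⁴ = 3.986×10¹⁴ m³/s².
r_p = 6371 + 254.8 = 6625.8 km = 6.6258×10⁶ m.
r_a = 6371 + 13770 = 20141 km = 2.0141×10⁷ m.
r = 6371 + 3148 = 9519.0 km = 9.519×10⁶ m.
Semi-major axis a = (r_p + r_a)/2 = 13383 km = 1.338×10⁷ m.
Vis-viva: v² = μ(2/r − 1/a) = 3.986×10¹⁴ × (2.101×10⁻⁷ − 7.472×10⁻⁸) = 5.396×10⁷ m²/s².
v = 7346 m/s.

v ≈ 7350 m/s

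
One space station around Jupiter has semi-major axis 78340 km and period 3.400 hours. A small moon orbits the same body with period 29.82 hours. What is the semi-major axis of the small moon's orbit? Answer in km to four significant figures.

a₂ ≈ 3.332×10⁵ km

Kepler's third law: a³ ∝ T², so a₂ = a₁ (T₂/T₁)^(2/3).
T₂/T₁ = 8.771, (T₂/T₁)^(2/3) = 4.253.
a₂ = 78340 × 4.253 = 3.332×10⁵ km.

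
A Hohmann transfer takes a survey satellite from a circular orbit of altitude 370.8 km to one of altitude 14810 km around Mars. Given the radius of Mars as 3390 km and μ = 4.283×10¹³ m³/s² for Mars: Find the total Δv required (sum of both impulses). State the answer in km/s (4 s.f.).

r₁ = 3390 + 370.8 = 3760.8 km = 3.7608×10⁶ m.
r₂ = 3390 + 14810 = 18200 km = 1.8200×10⁷ m.
Transfer ellipse a_t = (r₁ + r₂)/2 = 1.098×10⁷ m.
At r₁: circular v_c1 = √(μ/r₁) = 3375 m/s; transfer-periapsis v_p = √[μ(2/r₁ − 1/a_t)] = 4345 m/s.
Δv₁ = v_p − v_c1 = 970.0 m/s.
At r₂: circular v_c2 = √(μ/r₂) = 1534 m/s; transfer-apoapsis v_a = √[μ(2/r₂ − 1/a_t)] = 897.8 m/s.
Δv₂ = v_c2 − v_a = 636.3 m/s.
Total Δv = Δv₁ + Δv₂ = 1606 m/s = 1.606 km/s.

Δv_total ≈ 1.606 km/s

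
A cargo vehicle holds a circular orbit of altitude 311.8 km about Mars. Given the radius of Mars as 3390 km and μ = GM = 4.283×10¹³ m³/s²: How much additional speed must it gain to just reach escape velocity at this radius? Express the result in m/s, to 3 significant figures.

Δv ≈ 1410 m/s

r = 3390 + 311.8 = 3701.8 km = 3.7018×10⁶ m.
Circular speed v_c = √(μ/r) = 3401 m/s.
Escape speed v_esc = √(2μ/r) = √2 × v_c = 4810 m/s.
Δv = v_esc − v_c = 1409 m/s.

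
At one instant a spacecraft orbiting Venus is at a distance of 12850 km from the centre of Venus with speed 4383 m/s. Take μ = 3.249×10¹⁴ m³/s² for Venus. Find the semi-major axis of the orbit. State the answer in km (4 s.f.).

r = 1.285×10⁷ m.
Specific orbital energy ε = v²/2 − μ/r = (4383)²/2 − 3.249×10¹⁴/1.285×10⁷ = -1.568×10⁷ J/kg.
Since ε = −μ/(2a), a = −μ/(2ε) = 1.036×10⁷ m = 10361 km.

a ≈ 10360 km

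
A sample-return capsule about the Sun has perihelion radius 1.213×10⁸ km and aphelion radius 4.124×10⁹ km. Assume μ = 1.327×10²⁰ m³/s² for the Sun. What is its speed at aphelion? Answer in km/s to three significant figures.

Semi-major axis a = (r_p + r_a)/2 = 2.1226×10⁹ km = 2.123×10¹² m.
Vis-viva: v² = μ(2/r − 1/a) = 1.327×10²⁰ × (4.850×10⁻¹³ − 4.711×10⁻¹³) = 1.839×10⁶ m²/s².
v = 1356 m/s = 1.356 km/s.

v ≈ 1.36 km/s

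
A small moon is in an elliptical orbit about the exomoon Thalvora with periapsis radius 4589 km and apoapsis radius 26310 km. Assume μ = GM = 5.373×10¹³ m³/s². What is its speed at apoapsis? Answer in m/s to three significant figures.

v ≈ 779 m/s

Semi-major axis a = (r_p + r_a)/2 = 15450 km = 1.545×10⁷ m.
Vis-viva: v² = μ(2/r − 1/a) = 5.373×10¹³ × (7.602×10⁻⁸ − 6.473×10⁻⁸) = 6.066×10⁵ m²/s².
v = 778.8 m/s.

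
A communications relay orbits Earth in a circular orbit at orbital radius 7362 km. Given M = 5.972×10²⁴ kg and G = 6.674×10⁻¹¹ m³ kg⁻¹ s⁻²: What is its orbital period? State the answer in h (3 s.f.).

T ≈ 1.75 h

μ = GM = 6.674×10⁻¹¹ × 5.972×10²⁴ = 3.986×10¹⁴ m³/s².
r = 7362 km = 7.362×10⁶ m.
Kepler's third law: T = 2π√(r³/μ) = 2π√((7.362×10⁶)³ / 3.986×10¹⁴).
r³/μ = 1.001×10⁶ s², so T = 2π × 1.001×10³ = 6.287×10³ s.
Converting: 6.287×10³ s ÷ 3600 = 1.746 h.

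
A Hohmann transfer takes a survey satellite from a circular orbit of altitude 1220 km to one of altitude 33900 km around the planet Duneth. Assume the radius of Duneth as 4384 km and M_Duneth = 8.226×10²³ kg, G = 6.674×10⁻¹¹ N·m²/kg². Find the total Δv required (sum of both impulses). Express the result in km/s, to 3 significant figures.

Δv_total ≈ 1.60 km/s

μ = GM = 6.674×10⁻¹¹ × 8.226×10²³ = 5.490×10¹³ m³/s².
r₁ = 4384 + 1220 = 5604.0 km = 5.6040×10⁶ m.
r₂ = 4384 + 33900 = 38284 km = 3.8284×10⁷ m.
Transfer ellipse a_t = (r₁ + r₂)/2 = 2.194×10⁷ m.
At r₁: circular v_c1 = √(μ/r₁) = 3130 m/s; transfer-periapsis v_p = √[μ(2/r₁ − 1/a_t)] = 4134 m/s.
Δv₁ = v_p − v_c1 = 1004 m/s.
At r₂: circular v_c2 = √(μ/r₂) = 1198 m/s; transfer-apoapsis v_a = √[μ(2/r₂ − 1/a_t)] = 605.2 m/s.
Δv₂ = v_c2 − v_a = 592.3 m/s.
Total Δv = Δv₁ + Δv₂ = 1597 m/s = 1.597 km/s.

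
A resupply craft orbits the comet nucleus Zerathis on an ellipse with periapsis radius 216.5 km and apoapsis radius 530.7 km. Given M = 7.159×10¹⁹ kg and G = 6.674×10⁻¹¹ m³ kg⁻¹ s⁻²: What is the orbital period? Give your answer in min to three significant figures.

T ≈ 346 min

μ = GM = 6.674×10⁻¹¹ × 7.159×10¹⁹ = 4.778×10⁹ m³/s².
Semi-major axis a = (r_p + r_a)/2 = (216.50 + 530.70)/2 = 373.60 km = 3.736×10⁵ m.
By Kepler's third law T = 2π√(a³/μ) = 2π × 3.304×10³ = 2.076×10⁴ s.
= 346.0 min.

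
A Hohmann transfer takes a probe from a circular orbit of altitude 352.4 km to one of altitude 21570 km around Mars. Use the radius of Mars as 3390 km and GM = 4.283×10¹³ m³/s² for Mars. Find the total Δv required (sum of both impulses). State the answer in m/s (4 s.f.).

Δv_total ≈ 1719 m/s

r₁ = 3390 + 352.4 = 3742.4 km = 3.7424×10⁶ m.
r₂ = 3390 + 21570 = 24960 km = 2.4960×10⁷ m.
Transfer ellipse a_t = (r₁ + r₂)/2 = 1.435×10⁷ m.
At r₁: circular v_c1 = √(μ/r₁) = 3383 m/s; transfer-periapsis v_p = √[μ(2/r₁ − 1/a_t)] = 4461 m/s.
Δv₁ = v_p − v_c1 = 1078 m/s.
At r₂: circular v_c2 = √(μ/r₂) = 1310 m/s; transfer-apoapsis v_a = √[μ(2/r₂ − 1/a_t)] = 668.9 m/s.
Δv₂ = v_c2 − v_a = 641.0 m/s.
Total Δv = Δv₁ + Δv₂ = 1719 m/s.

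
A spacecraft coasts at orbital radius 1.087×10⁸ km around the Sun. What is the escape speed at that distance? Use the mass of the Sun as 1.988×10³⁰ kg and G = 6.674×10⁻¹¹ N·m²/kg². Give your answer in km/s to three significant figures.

v_esc ≈ 49.4 km/s

μ = GM = 6.674×10⁻¹¹ × 1.988×10³⁰ = 1.327×10²⁰ m³/s².
r = 1.087×10⁸ km = 1.087×10¹¹ m.
Escape speed v_esc = √(2μ/r) = √(2 × 1.327×10²⁰ / 1.087×10¹¹) = √(2.441×10⁹) = 49410 m/s.
= 49.41 km/s.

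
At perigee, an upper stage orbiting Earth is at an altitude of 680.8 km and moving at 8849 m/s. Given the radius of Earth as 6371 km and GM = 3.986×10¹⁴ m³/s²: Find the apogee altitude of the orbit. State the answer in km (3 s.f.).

apogee altitude ≈ 9520 km

r_p = 6371 + 680.8 = 7051.8 km = 7.052×10⁶ m.
Specific energy ε = v²/2 − μ/r = -1.737×10⁷ J/kg, so a = −μ/(2ε) = 1.147×10⁷ m.
The apsides satisfy r_p + r_a = 2a, so the apogee radius is 2a − r_p = 1.589×10⁷ m = 15893 km.
Apogee altitude = 15893 − 6371 = 9521.9 km.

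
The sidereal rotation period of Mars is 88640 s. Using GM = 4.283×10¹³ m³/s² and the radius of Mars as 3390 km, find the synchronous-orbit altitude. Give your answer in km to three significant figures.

A synchronous orbit has period T, so by Kepler's third law a = (μT²/4π²)^(1/3).
μT²/4π² = 4.283×10¹³ × (8.864×10⁴)² / 39.48 = 8.524×10²¹ m³.
a = 2.043×10⁷ m = 20428 km.
Altitude h = a − R = 20428 − 3390 = 17038 km.

h_sync ≈ 17000 km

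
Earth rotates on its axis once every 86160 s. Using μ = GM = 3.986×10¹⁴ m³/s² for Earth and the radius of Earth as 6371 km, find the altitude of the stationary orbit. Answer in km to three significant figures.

h_sync ≈ 35800 km

A synchronous orbit has period T, so by Kepler's third law a = (μT²/4π²)^(1/3).
μT²/4π² = 3.986×10¹⁴ × (8.616×10⁴)² / 39.48 = 7.495×10²² m³.
a = 4.216×10⁷ m = 42163 km.
Altitude h = a − R = 42163 − 6371 = 35792 km.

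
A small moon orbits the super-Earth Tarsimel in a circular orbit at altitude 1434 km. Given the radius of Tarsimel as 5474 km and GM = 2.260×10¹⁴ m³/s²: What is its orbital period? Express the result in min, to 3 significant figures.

T ≈ 126 min

r = 5474 + 1434 = 6908.0 km = 6.9080×10⁶ m.
Kepler's third law: T = 2π√(r³/μ) = 2π√((6.908×10⁶)³ / 2.260×10¹⁴).
r³/μ = 1.459×10⁶ s², so T = 2π × 1.208×10³ = 7.588×10³ s.
Converting: 7.588×10³ s ÷ 60.00 = 126.5 min.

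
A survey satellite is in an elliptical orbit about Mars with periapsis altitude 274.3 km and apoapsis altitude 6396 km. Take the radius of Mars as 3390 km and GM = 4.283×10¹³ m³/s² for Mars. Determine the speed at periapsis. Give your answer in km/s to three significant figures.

r_p = 3390 + 274.3 = 3664.3 km = 3.6643×10⁶ m.
r_a = 3390 + 6396 = 9786.0 km = 9.7860×10⁶ m.
Semi-major axis a = (r_p + r_a)/2 = 6725.1 km = 6.725×10⁶ m.
Vis-viva: v² = μ(2/r − 1/a) = 4.283×10¹³ × (5.458×10⁻⁷ − 1.487×10⁻⁷) = 1.701×10⁷ m²/s².
v = 4124 m/s = 4.124 km/s.

v ≈ 4.12 km/s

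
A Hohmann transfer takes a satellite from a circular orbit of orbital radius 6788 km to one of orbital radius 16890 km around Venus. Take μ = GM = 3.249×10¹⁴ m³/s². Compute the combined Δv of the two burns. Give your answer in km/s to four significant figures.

r₁ = 6788 km = 6.788×10⁶ m.
r₂ = 16890 km = 1.689×10⁷ m.
Transfer ellipse a_t = (r₁ + r₂)/2 = 1.184×10⁷ m.
At r₁: circular v_c1 = √(μ/r₁) = 6918 m/s; transfer-periapsis v_p = √[μ(2/r₁ − 1/a_t)] = 8263 m/s.
Δv₁ = v_p − v_c1 = 1345 m/s.
At r₂: circular v_c2 = √(μ/r₂) = 4386 m/s; transfer-apoapsis v_a = √[μ(2/r₂ − 1/a_t)] = 3321 m/s.
Δv₂ = v_c2 − v_a = 1065 m/s.
Total Δv = Δv₁ + Δv₂ = 2410 m/s = 2.410 km/s.

Δv_total ≈ 2.410 km/s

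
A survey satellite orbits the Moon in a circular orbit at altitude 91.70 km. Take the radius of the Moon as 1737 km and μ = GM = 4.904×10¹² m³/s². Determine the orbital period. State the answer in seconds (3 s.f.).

T ≈ 7020 seconds

r = 1737 + 91.70 = 1828.7 km = 1.8287×10⁶ m.
Kepler's third law: T = 2π√(r³/μ) = 2π√((1.829×10⁶)³ / 4.904×10¹²).
r³/μ = 1.247×10⁶ s², so T = 2π × 1.117×10³ = 7.016×10³ s.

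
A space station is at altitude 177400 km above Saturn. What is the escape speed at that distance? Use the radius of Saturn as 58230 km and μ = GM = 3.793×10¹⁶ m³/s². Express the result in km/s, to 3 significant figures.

v_esc ≈ 17.9 km/s

r = 58230 + 177400 = 235630 km = 2.3563×10⁸ m.
Escape speed v_esc = √(2μ/r) = √(2 × 3.793×10¹⁶ / 2.356×10⁸) = √(3.219×10⁸) = 17940 m/s.
= 17.94 km/s.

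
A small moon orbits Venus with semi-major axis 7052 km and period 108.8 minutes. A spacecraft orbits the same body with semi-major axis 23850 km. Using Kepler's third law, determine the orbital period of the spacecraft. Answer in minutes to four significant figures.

Kepler's third law: T² ∝ a³, so T₂ = T₁ (a₂/a₁)^(3/2).
a₂/a₁ = 3.382, (a₂/a₁)^(3/2) = 6.220.
T₂ = 108.8 × 6.220 = 676.7 minutes.

T₂ ≈ 676.7 minutes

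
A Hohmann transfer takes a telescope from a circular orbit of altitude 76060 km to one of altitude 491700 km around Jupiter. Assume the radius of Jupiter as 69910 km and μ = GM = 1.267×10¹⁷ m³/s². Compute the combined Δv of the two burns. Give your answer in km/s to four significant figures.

Δv_total ≈ 13.03 km/s

r₁ = 69910 + 76060 = 145970 km = 1.4597×10⁸ m.
r₂ = 69910 + 491700 = 561610 km = 5.6161×10⁸ m.
Transfer ellipse a_t = (r₁ + r₂)/2 = 3.538×10⁸ m.
At r₁: circular v_c1 = √(μ/r₁) = 29460 m/s; transfer-perijove v_p = √[μ(2/r₁ − 1/a_t)] = 37120 m/s.
Δv₁ = v_p − v_c1 = 7658 m/s.
At r₂: circular v_c2 = √(μ/r₂) = 15020 m/s; transfer-apojove v_a = √[μ(2/r₂ − 1/a_t)] = 9648 m/s.
Δv₂ = v_c2 − v_a = 5372 m/s.
Total Δv = Δv₁ + Δv₂ = 13030 m/s = 13.03 km/s.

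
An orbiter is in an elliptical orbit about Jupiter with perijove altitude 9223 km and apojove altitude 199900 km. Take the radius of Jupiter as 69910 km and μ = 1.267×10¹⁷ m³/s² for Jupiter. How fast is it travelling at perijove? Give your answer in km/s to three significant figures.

v ≈ 49.8 km/s

r_p = 69910 + 9223 = 79133 km = 7.9133×10⁷ m.
r_a = 69910 + 199900 = 269810 km = 2.6981×10⁸ m.
Semi-major axis a = (r_p + r_a)/2 = 1.7447×10⁵ km = 1.745×10⁸ m.
Vis-viva: v² = μ(2/r − 1/a) = 1.267×10¹⁷ × (2.527×10⁻⁸ − 5.732×10⁻⁹) = 2.476×10⁹ m²/s².
v = 49760 m/s = 49.76 km/s.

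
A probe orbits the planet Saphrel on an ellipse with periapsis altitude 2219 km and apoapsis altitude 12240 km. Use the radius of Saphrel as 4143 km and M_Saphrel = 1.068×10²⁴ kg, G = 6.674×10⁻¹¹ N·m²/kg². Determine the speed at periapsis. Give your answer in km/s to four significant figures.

μ = GM = 6.674×10⁻¹¹ × 1.068×10²⁴ = 7.128×10¹³ m³/s².
r_p = 4143 + 2219 = 6362.0 km = 6.3620×10⁶ m.
r_a = 4143 + 12240 = 16383 km = 1.6383×10⁷ m.
Semi-major axis a = (r_p + r_a)/2 = 11372 km = 1.137×10⁷ m.
Vis-viva: v² = μ(2/r − 1/a) = 7.128×10¹³ × (3.144×10⁻⁷ − 8.793×10⁻⁸) = 1.614×10⁷ m²/s².
v = 4017 m/s = 4.017 km/s.

v ≈ 4.017 km/s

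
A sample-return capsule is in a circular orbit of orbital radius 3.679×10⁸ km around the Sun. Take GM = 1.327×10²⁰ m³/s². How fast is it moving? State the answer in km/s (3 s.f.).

r = 3.679×10⁸ km = 3.679×10¹¹ m.
For a circular orbit v = √(μ/r) = √(1.327×10²⁰ / 3.679×10¹¹) = √(3.607×10⁸) = 18990 m/s.
That is 18.99 km/s.

v ≈ 19.0 km/s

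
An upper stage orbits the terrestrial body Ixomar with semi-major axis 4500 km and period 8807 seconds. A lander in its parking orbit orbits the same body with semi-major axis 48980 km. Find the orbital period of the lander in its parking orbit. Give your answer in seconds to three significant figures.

Kepler's third law: T² ∝ a³, so T₂ = T₁ (a₂/a₁)^(3/2).
a₂/a₁ = 10.88, (a₂/a₁)^(3/2) = 35.91.
T₂ = 8807 × 35.91 = 3.163×10⁵ seconds.

T₂ ≈ 3.16×10⁵ seconds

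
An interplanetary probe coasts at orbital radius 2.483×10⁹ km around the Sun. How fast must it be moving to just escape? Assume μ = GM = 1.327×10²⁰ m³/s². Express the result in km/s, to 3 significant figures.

r = 2.483×10⁹ km = 2.483×10¹² m.
Escape speed v_esc = √(2μ/r) = √(2 × 1.327×10²⁰ / 2.483×10¹²) = √(1.069×10⁸) = 10340 m/s.
= 10.34 km/s.

v_esc ≈ 10.3 km/s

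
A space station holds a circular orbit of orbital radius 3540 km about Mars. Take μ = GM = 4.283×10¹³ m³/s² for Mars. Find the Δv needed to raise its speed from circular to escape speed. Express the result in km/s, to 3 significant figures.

r = 3540 km = 3.540×10⁶ m.
Circular speed v_c = √(μ/r) = 3478 m/s.
Escape speed v_esc = √(2μ/r) = √2 × v_c = 4919 m/s.
Δv = v_esc − v_c = 1441 m/s = 1.441 km/s.

Δv ≈ 1.44 km/s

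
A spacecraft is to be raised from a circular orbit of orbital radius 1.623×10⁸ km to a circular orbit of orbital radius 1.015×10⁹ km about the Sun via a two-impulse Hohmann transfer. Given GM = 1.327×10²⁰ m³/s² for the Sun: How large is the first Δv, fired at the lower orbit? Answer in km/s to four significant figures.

Δv ≈ 8.953 km/s

r₁ = 1.623×10⁸ km = 1.623×10¹¹ m.
r₂ = 1.015×10⁹ km = 1.015×10¹² m.
Transfer ellipse a_t = (r₁ + r₂)/2 = 5.886×10¹¹ m.
At r₁: circular v_c1 = √(μ/r₁) = 28590 m/s; transfer-perihelion v_p = √[μ(2/r₁ − 1/a_t)] = 37550 m/s.
Δv₁ = v_p − v_c1 = 8953 m/s.
= 8.953 km/s.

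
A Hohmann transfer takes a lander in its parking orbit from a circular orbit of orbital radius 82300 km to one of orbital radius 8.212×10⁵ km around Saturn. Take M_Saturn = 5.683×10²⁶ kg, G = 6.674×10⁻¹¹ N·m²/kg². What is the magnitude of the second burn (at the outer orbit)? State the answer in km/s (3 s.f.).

μ = GM = 6.674×10⁻¹¹ × 5.683×10²⁶ = 3.793×10¹⁶ m³/s².
r₁ = 82300 km = 8.230×10⁷ m.
r₂ = 8.212×10⁵ km = 8.212×10⁸ m.
Transfer ellipse a_t = (r₁ + r₂)/2 = 4.518×10⁸ m.
At r₁: circular v_c1 = √(μ/r₁) = 21470 m/s; transfer-perikrone v_p = √[μ(2/r₁ − 1/a_t)] = 28940 m/s.
At r₂: circular v_c2 = √(μ/r₂) = 6796 m/s; transfer-apokrone v_a = √[μ(2/r₂ − 1/a_t)] = 2901 m/s.
Δv₂ = v_c2 − v_a = 3895 m/s.
= 3.895 km/s.

Δv ≈ 3.90 km/s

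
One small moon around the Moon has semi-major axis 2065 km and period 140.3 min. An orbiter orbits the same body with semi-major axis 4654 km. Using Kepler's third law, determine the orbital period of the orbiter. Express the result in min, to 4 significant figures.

T₂ ≈ 474.7 min

Kepler's third law: T² ∝ a³, so T₂ = T₁ (a₂/a₁)^(3/2).
a₂/a₁ = 2.254, (a₂/a₁)^(3/2) = 3.383.
T₂ = 140.3 × 3.383 = 474.7 min.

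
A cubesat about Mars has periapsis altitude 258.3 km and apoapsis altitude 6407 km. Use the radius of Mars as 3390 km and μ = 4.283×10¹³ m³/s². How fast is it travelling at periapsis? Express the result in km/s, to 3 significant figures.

r_p = 3390 + 258.3 = 3648.3 km = 3.6483×10⁶ m.
r_a = 3390 + 6407 = 9797.0 km = 9.7970×10⁶ m.
Semi-major axis a = (r_p + r_a)/2 = 6722.6 km = 6.723×10⁶ m.
Vis-viva: v² = μ(2/r − 1/a) = 4.283×10¹³ × (5.482×10⁻⁷ − 1.488×10⁻⁷) = 1.711×10⁷ m²/s².
v = 4136 m/s = 4.136 km/s.

v ≈ 4.14 km/s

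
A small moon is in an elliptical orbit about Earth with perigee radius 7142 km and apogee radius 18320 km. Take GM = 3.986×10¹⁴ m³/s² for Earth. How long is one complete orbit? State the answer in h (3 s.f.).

Semi-major axis a = (r_p + r_a)/2 = (7142.0 + 18320)/2 = 12731 km = 1.273×10⁷ m.
By Kepler's third law T = 2π√(a³/μ) = 2π × 2.275×10³ = 1.430×10⁴ s.
= 3.971 h.

T ≈ 3.97 h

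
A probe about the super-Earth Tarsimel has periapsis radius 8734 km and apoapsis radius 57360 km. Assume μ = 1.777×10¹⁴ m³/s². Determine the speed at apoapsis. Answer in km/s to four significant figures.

Semi-major axis a = (r_p + r_a)/2 = 33047 km = 3.305×10⁷ m.
Vis-viva: v² = μ(2/r − 1/a) = 1.777×10¹⁴ × (3.487×10⁻⁸ − 3.026×10⁻⁸) = 8.188×10⁵ m²/s².
v = 904.9 m/s = 0.9049 km/s.

v ≈ 0.9049 km/s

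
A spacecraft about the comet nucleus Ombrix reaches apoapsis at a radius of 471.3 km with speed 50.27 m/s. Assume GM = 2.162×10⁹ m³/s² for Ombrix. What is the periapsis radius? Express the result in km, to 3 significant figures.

periapsis radius ≈ 179 km

r_a = 4.713×10⁵ m.
Specific energy ε = v²/2 − μ/r = -3.324×10³ J/kg, so a = −μ/(2ε) = 3.252×10⁵ m.
The apsides satisfy r_p + r_a = 2a, so the periapsis radius is 2a − r_a = 1.792×10⁵ m = 179.17 km.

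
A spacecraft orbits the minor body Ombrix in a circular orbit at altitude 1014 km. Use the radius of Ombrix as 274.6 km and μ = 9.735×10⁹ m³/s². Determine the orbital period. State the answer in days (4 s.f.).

r = 274.6 + 1014 = 1288.6 km = 1.2886×10⁶ m.
Kepler's third law: T = 2π√(r³/μ) = 2π√((1.289×10⁶)³ / 9.735×10⁹).
r³/μ = 2.198×10⁸ s², so T = 2π × 1.483×10⁴ = 9.315×10⁴ s.
Converting: 9.315×10⁴ s ÷ 86400 = 1.078 days.

T ≈ 1.078 days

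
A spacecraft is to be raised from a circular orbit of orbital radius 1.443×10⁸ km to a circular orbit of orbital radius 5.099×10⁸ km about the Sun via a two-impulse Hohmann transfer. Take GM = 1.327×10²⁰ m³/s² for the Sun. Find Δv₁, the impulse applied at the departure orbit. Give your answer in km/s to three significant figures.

r₁ = 1.443×10⁸ km = 1.443×10¹¹ m.
r₂ = 5.099×10⁸ km = 5.099×10¹¹ m.
Transfer ellipse a_t = (r₁ + r₂)/2 = 3.271×10¹¹ m.
At r₁: circular v_c1 = √(μ/r₁) = 30330 m/s; transfer-perihelion v_p = √[μ(2/r₁ − 1/a_t)] = 37860 m/s.
Δv₁ = v_p − v_c1 = 7537 m/s.
= 7.537 km/s.

Δv ≈ 7.54 km/s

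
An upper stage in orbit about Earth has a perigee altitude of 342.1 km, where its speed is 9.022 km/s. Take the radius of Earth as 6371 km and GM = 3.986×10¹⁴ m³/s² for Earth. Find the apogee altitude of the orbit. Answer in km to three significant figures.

apogee altitude ≈ 8260 km

r_p = 6371 + 342.1 = 6713.1 km = 6.713×10⁶ m.
Specific energy ε = v²/2 − μ/r = -1.868×10⁷ J/kg, so a = −μ/(2ε) = 1.067×10⁷ m.
The apsides satisfy r_p + r_a = 2a, so the apogee radius is 2a − r_p = 1.463×10⁷ m = 14627 km.
Apogee altitude = 14627 − 6371 = 8256.3 km.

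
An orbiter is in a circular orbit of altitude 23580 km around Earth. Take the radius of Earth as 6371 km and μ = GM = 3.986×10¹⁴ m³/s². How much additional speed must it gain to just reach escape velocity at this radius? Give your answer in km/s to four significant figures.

Δv ≈ 1.511 km/s

r = 6371 + 23580 = 29951 km = 2.9951×10⁷ m.
Circular speed v_c = √(μ/r) = 3648 m/s.
Escape speed v_esc = √(2μ/r) = √2 × v_c = 5159 m/s.
Δv = v_esc − v_c = 1511 m/s = 1.511 km/s.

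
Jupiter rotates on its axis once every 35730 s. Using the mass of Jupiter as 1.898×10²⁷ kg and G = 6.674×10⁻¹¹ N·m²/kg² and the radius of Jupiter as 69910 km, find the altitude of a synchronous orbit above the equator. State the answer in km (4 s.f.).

μ = GM = 6.674×10⁻¹¹ × 1.898×10²⁷ = 1.267×10¹⁷ m³/s².
A synchronous orbit has period T, so by Kepler's third law a = (μT²/4π²)^(1/3).
μT²/4π² = 1.267×10¹⁷ × (3.573×10⁴)² / 39.48 = 4.096×10²⁴ m³.
a = 1.600×10⁸ m = 1.6000×10⁵ km.
Altitude h = a − R = 1.6000×10⁵ − 69910 = 90094 km.

h_sync ≈ 90090 km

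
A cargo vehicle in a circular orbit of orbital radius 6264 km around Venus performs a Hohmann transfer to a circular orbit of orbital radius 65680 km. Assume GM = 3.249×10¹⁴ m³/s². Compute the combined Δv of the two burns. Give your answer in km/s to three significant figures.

Δv_total ≈ 3.83 km/s

r₁ = 6264 km = 6.264×10⁶ m.
r₂ = 65680 km = 6.568×10⁷ m.
Transfer ellipse a_t = (r₁ + r₂)/2 = 3.597×10⁷ m.
At r₁: circular v_c1 = √(μ/r₁) = 7202 m/s; transfer-periapsis v_p = √[μ(2/r₁ − 1/a_t)] = 9732 m/s.
Δv₁ = v_p − v_c1 = 2530 m/s.
At r₂: circular v_c2 = √(μ/r₂) = 2224 m/s; transfer-apoapsis v_a = √[μ(2/r₂ − 1/a_t)] = 928.1 m/s.
Δv₂ = v_c2 − v_a = 1296 m/s.
Total Δv = Δv₁ + Δv₂ = 3826 m/s = 3.826 km/s.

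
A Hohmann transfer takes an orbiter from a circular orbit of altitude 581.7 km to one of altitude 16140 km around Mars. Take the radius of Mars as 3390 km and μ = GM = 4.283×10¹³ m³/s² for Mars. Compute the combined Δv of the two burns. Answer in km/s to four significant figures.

r₁ = 3390 + 581.7 = 3971.7 km = 3.9717×10⁶ m.
r₂ = 3390 + 16140 = 19530 km = 1.9530×10⁷ m.
Transfer ellipse a_t = (r₁ + r₂)/2 = 1.175×10⁷ m.
At r₁: circular v_c1 = √(μ/r₁) = 3284 m/s; transfer-periapsis v_p = √[μ(2/r₁ − 1/a_t)] = 4234 m/s.
Δv₁ = v_p − v_c1 = 949.7 m/s.
At r₂: circular v_c2 = √(μ/r₂) = 1481 m/s; transfer-apoapsis v_a = √[μ(2/r₂ − 1/a_t)] = 860.9 m/s.
Δv₂ = v_c2 − v_a = 619.9 m/s.
Total Δv = Δv₁ + Δv₂ = 1570 m/s = 1.570 km/s.

Δv_total ≈ 1.570 km/s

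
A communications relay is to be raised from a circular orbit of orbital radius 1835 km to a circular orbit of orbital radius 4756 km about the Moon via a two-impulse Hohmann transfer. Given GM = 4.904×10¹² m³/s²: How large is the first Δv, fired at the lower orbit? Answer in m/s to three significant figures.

r₁ = 1835 km = 1.835×10⁶ m.
r₂ = 4756 km = 4.756×10⁶ m.
Transfer ellipse a_t = (r₁ + r₂)/2 = 3.296×10⁶ m.
At r₁: circular v_c1 = √(μ/r₁) = 1635 m/s; transfer-perilune v_p = √[μ(2/r₁ − 1/a_t)] = 1964 m/s.
Δv₁ = v_p − v_c1 = 329.1 m/s.

Δv ≈ 329 m/s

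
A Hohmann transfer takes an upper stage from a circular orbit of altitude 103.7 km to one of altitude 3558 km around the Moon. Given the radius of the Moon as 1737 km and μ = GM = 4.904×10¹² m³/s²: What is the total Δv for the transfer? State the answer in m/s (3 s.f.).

r₁ = 1737 + 103.7 = 1840.7 km = 1.8407×10⁶ m.
r₂ = 1737 + 3558 = 5295.0 km = 5.2950×10⁶ m.
Transfer ellipse a_t = (r₁ + r₂)/2 = 3.568×10⁶ m.
At r₁: circular v_c1 = √(μ/r₁) = 1632 m/s; transfer-perilune v_p = √[μ(2/r₁ − 1/a_t)] = 1988 m/s.
Δv₁ = v_p − v_c1 = 356.2 m/s.
At r₂: circular v_c2 = √(μ/r₂) = 962.4 m/s; transfer-apolune v_a = √[μ(2/r₂ − 1/a_t)] = 691.2 m/s.
Δv₂ = v_c2 − v_a = 271.1 m/s.
Total Δv = Δv₁ + Δv₂ = 627.3 m/s.

Δv_total ≈ 627 m/s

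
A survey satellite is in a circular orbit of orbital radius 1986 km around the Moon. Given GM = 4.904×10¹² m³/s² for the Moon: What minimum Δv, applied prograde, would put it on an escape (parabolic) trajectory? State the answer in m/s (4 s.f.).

r = 1986 km = 1.986×10⁶ m.
Circular speed v_c = √(μ/r) = 1571 m/s.
Escape speed v_esc = √(2μ/r) = √2 × v_c = 2222 m/s.
Δv = v_esc − v_c = 650.9 m/s.

Δv ≈ 650.9 m/s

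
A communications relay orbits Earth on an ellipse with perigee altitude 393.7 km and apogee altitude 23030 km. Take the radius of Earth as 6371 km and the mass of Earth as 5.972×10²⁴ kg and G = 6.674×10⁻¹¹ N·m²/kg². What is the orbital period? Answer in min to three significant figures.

T ≈ 403 min

μ = GM = 6.674×10⁻¹¹ × 5.972×10²⁴ = 3.986×10¹⁴ m³/s².
r_p = 6371 + 393.7 = 6764.7 km = 6.7647×10⁶ m.
r_a = 6371 + 23030 = 29401 km = 2.9401×10⁷ m.
Semi-major axis a = (r_p + r_a)/2 = (6764.7 + 29401)/2 = 18083 km = 1.808×10⁷ m.
By Kepler's third law T = 2π√(a³/μ) = 2π × 3.852×10³ = 2.420×10⁴ s.
= 403.3 min.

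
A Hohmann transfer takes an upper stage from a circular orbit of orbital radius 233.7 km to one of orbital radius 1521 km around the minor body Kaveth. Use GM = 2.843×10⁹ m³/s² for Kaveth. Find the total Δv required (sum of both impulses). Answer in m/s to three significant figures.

Δv_total ≈ 55.8 m/s

r₁ = 233.7 km = 2.337×10⁵ m.
r₂ = 1521 km = 1.521×10⁶ m.
Transfer ellipse a_t = (r₁ + r₂)/2 = 8.774×10⁵ m.
At r₁: circular v_c1 = √(μ/r₁) = 110.3 m/s; transfer-periapsis v_p = √[μ(2/r₁ − 1/a_t)] = 145.2 m/s.
Δv₁ = v_p − v_c1 = 34.93 m/s.
At r₂: circular v_c2 = √(μ/r₂) = 43.23 m/s; transfer-apoapsis v_a = √[μ(2/r₂ − 1/a_t)] = 22.31 m/s.
Δv₂ = v_c2 − v_a = 20.92 m/s.
Total Δv = Δv₁ + Δv₂ = 55.85 m/s.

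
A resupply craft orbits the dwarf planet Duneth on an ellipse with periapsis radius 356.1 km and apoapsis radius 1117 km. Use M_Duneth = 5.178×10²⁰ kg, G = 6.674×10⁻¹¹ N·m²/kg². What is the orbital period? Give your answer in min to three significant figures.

μ = GM = 6.674×10⁻¹¹ × 5.178×10²⁰ = 3.456×10¹⁰ m³/s².
Semi-major axis a = (r_p + r_a)/2 = (356.10 + 1117.0)/2 = 736.55 km = 7.366×10⁵ m.
By Kepler's third law T = 2π√(a³/μ) = 2π × 3.400×10³ = 2.137×10⁴ s.
= 356.1 min.

T ≈ 356 min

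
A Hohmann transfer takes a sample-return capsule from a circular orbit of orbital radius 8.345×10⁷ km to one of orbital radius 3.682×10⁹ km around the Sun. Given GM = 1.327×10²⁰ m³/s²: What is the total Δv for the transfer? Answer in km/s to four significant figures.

r₁ = 8.345×10⁷ km = 8.345×10¹⁰ m.
r₂ = 3.682×10⁹ km = 3.682×10¹² m.
Transfer ellipse a_t = (r₁ + r₂)/2 = 1.883×10¹² m.
At r₁: circular v_c1 = √(μ/r₁) = 39880 m/s; transfer-perihelion v_p = √[μ(2/r₁ − 1/a_t)] = 55770 m/s.
Δv₁ = v_p − v_c1 = 15890 m/s.
At r₂: circular v_c2 = √(μ/r₂) = 6003 m/s; transfer-aphelion v_a = √[μ(2/r₂ − 1/a_t)] = 1264 m/s.
Δv₂ = v_c2 − v_a = 4739 m/s.
Total Δv = Δv₁ + Δv₂ = 20630 m/s = 20.63 km/s.

Δv_total ≈ 20.63 km/s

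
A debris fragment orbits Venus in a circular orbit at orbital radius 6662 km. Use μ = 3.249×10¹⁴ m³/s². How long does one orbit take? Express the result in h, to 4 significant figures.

T ≈ 1.665 h

r = 6662 km = 6.662×10⁶ m.
Kepler's third law: T = 2π√(r³/μ) = 2π√((6.662×10⁶)³ / 3.249×10¹⁴).
r³/μ = 9.100×10⁵ s², so T = 2π × 9.540×10² = 5.994×10³ s.
Converting: 5.994×10³ s ÷ 3600 = 1.665 h.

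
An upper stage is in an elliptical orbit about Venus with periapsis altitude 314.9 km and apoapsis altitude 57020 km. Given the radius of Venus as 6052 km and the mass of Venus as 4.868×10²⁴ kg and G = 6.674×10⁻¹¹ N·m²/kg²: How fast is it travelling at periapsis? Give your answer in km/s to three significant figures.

v ≈ 9.63 km/s

μ = GM = 6.674×10⁻¹¹ × 4.868×10²⁴ = 3.249×10¹⁴ m³/s².
r_p = 6052 + 314.9 = 6366.9 km = 6.3669×10⁶ m.
r_a = 6052 + 57020 = 63072 km = 6.3072×10⁷ m.
Semi-major axis a = (r_p + r_a)/2 = 34719 km = 3.472×10⁷ m.
Vis-viva: v² = μ(2/r − 1/a) = 3.249×10¹⁴ × (3.141×10⁻⁷ − 2.880×10⁻⁸) = 9.270×10⁷ m²/s².
v = 9628 m/s = 9.628 km/s.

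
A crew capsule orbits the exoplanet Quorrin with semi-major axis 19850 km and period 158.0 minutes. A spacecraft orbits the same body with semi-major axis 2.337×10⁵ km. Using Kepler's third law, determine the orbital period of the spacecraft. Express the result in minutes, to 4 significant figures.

Kepler's third law: T² ∝ a³, so T₂ = T₁ (a₂/a₁)^(3/2).
a₂/a₁ = 11.77, (a₂/a₁)^(3/2) = 40.40.
T₂ = 158.0 × 40.40 = 6383 minutes.

T₂ ≈ 6383 minutes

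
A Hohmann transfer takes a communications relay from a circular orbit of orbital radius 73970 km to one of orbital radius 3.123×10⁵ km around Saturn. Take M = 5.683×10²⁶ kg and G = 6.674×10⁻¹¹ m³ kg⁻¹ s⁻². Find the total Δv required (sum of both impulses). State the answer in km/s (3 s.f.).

μ = GM = 6.674×10⁻¹¹ × 5.683×10²⁶ = 3.793×10¹⁶ m³/s².
r₁ = 73970 km = 7.397×10⁷ m.
r₂ = 3.123×10⁵ km = 3.123×10⁸ m.
Transfer ellipse a_t = (r₁ + r₂)/2 = 1.931×10⁸ m.
At r₁: circular v_c1 = √(μ/r₁) = 22640 m/s; transfer-perikrone v_p = √[μ(2/r₁ − 1/a_t)] = 28790 m/s.
Δv₁ = v_p − v_c1 = 6150 m/s.
At r₂: circular v_c2 = √(μ/r₂) = 11020 m/s; transfer-apokrone v_a = √[μ(2/r₂ − 1/a_t)] = 6820 m/s.
Δv₂ = v_c2 − v_a = 4200 m/s.
Total Δv = Δv₁ + Δv₂ = 10350 m/s = 10.35 km/s.

Δv_total ≈ 10.4 km/s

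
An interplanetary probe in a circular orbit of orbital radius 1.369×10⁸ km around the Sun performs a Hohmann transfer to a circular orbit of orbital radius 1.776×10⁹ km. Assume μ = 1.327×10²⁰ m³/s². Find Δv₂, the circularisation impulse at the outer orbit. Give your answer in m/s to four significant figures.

Δv ≈ 5374 m/s

r₁ = 1.369×10⁸ km = 1.369×10¹¹ m.
r₂ = 1.776×10⁹ km = 1.776×10¹² m.
Transfer ellipse a_t = (r₁ + r₂)/2 = 9.564×10¹¹ m.
At r₁: circular v_c1 = √(μ/r₁) = 31130 m/s; transfer-perihelion v_p = √[μ(2/r₁ − 1/a_t)] = 42430 m/s.
At r₂: circular v_c2 = √(μ/r₂) = 8644 m/s; transfer-aphelion v_a = √[μ(2/r₂ − 1/a_t)] = 3270 m/s.
Δv₂ = v_c2 − v_a = 5374 m/s.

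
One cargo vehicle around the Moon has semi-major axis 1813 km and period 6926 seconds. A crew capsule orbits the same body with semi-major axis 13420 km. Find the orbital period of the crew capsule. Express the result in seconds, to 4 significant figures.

Kepler's third law: T² ∝ a³, so T₂ = T₁ (a₂/a₁)^(3/2).
a₂/a₁ = 7.402, (a₂/a₁)^(3/2) = 20.14.
T₂ = 6926 × 20.14 = 1.395×10⁵ seconds.

T₂ ≈ 1.395×10⁵ seconds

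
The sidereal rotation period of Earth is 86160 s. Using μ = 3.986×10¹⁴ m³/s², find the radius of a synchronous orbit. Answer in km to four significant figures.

A synchronous orbit has period T, so by Kepler's third law a = (μT²/4π²)^(1/3).
μT²/4π² = 3.986×10¹⁴ × (8.616×10⁴)² / 39.48 = 7.495×10²² m³.
a = 4.216×10⁷ m = 42163 km.

r_sync ≈ 42160 km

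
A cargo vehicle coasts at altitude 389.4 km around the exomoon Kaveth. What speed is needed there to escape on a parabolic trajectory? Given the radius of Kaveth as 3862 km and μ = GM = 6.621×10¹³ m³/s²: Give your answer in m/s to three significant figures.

r = 3862 + 389.4 = 4251.4 km = 4.2514×10⁶ m.
Escape speed v_esc = √(2μ/r) = √(2 × 6.621×10¹³ / 4.251×10⁶) = √(3.115×10⁷) = 5581 m/s.

v_esc ≈ 5580 m/s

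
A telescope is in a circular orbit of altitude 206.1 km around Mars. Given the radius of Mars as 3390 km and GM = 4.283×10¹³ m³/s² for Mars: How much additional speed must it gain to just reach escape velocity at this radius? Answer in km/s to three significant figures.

r = 3390 + 206.1 = 3596.1 km = 3.5961×10⁶ m.
Circular speed v_c = √(μ/r) = 3451 m/s.
Escape speed v_esc = √(2μ/r) = √2 × v_c = 4881 m/s.
Δv = v_esc − v_c = 1429 m/s = 1.429 km/s.

Δv ≈ 1.43 km/s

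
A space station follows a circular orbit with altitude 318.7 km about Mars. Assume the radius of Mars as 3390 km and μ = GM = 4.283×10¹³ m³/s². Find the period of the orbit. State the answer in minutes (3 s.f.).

T ≈ 114 minutes

r = 3390 + 318.7 = 3708.7 km = 3.7087×10⁶ m.
Kepler's third law: T = 2π√(r³/μ) = 2π√((3.709×10⁶)³ / 4.283×10¹³).
r³/μ = 1.191×10⁶ s², so T = 2π × 1.091×10³ = 6.857×10³ s.
Converting: 6.857×10³ s ÷ 60.00 = 114.3 minutes.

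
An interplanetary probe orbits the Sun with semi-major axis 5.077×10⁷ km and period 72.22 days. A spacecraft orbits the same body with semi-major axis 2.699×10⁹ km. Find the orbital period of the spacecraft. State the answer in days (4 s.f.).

T₂ ≈ 27990 days

Kepler's third law: T² ∝ a³, so T₂ = T₁ (a₂/a₁)^(3/2).
a₂/a₁ = 53.16, (a₂/a₁)^(3/2) = 387.6.
T₂ = 72.22 × 387.6 = 27990 days.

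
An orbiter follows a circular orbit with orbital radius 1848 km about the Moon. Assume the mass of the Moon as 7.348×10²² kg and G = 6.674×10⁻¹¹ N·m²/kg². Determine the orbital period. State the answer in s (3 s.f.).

μ = GM = 6.674×10⁻¹¹ × 7.348×10²² = 4.904×10¹² m³/s².
r = 1848 km = 1.848×10⁶ m.
Kepler's third law: T = 2π√(r³/μ) = 2π√((1.848×10⁶)³ / 4.904×10¹²).
r³/μ = 1.287×10⁶ s², so T = 2π × 1.134×10³ = 7.128×10³ s.

T ≈ 7130 s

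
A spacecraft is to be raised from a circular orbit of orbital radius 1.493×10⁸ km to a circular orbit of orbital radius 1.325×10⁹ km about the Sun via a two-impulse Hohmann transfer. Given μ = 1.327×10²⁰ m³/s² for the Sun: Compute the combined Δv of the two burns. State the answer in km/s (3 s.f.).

Δv_total ≈ 15.7 km/s

r₁ = 1.493×10⁸ km = 1.493×10¹¹ m.
r₂ = 1.325×10⁹ km = 1.325×10¹² m.
Transfer ellipse a_t = (r₁ + r₂)/2 = 7.372×10¹¹ m.
At r₁: circular v_c1 = √(μ/r₁) = 29810 m/s; transfer-perihelion v_p = √[μ(2/r₁ − 1/a_t)] = 39970 m/s.
Δv₁ = v_p − v_c1 = 10160 m/s.
At r₂: circular v_c2 = √(μ/r₂) = 10010 m/s; transfer-aphelion v_a = √[μ(2/r₂ − 1/a_t)] = 4504 m/s.
Δv₂ = v_c2 − v_a = 5504 m/s.
Total Δv = Δv₁ + Δv₂ = 15660 m/s = 15.66 km/s.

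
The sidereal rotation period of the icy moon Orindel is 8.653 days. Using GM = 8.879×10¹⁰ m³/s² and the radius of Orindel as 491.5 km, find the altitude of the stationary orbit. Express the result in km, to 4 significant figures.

h_sync ≈ 10300 km

T = 8.653 days = 7.476×10⁵ s.
A synchronous orbit has period T, so by Kepler's third law a = (μT²/4π²)^(1/3).
μT²/4π² = 8.879×10¹⁰ × (7.476×10⁵)² / 39.48 = 1.257×10²¹ m³.
a = 1.079×10⁷ m = 10792 km.
Altitude h = a − R = 10792 − 491.5 = 10301 km.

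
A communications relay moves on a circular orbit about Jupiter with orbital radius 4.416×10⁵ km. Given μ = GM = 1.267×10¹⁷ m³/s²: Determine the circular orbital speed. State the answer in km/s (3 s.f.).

v ≈ 16.9 km/s

r = 4.416×10⁵ km = 4.416×10⁸ m.
For a circular orbit v = √(μ/r) = √(1.267×10¹⁷ / 4.416×10⁸) = √(2.869×10⁸) = 16940 m/s.
That is 16.94 km/s.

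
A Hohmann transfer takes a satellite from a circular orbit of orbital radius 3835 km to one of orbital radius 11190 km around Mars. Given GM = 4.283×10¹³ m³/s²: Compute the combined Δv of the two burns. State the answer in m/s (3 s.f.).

r₁ = 3835 km = 3.835×10⁶ m.
r₂ = 11190 km = 1.119×10⁷ m.
Transfer ellipse a_t = (r₁ + r₂)/2 = 7.512×10⁶ m.
At r₁: circular v_c1 = √(μ/r₁) = 3342 m/s; transfer-periapsis v_p = √[μ(2/r₁ − 1/a_t)] = 4079 m/s.
Δv₁ = v_p − v_c1 = 736.7 m/s.
At r₂: circular v_c2 = √(μ/r₂) = 1956 m/s; transfer-apoapsis v_a = √[μ(2/r₂ − 1/a_t)] = 1398 m/s.
Δv₂ = v_c2 − v_a = 558.6 m/s.
Total Δv = Δv₁ + Δv₂ = 1295 m/s.

Δv_total ≈ 1300 m/s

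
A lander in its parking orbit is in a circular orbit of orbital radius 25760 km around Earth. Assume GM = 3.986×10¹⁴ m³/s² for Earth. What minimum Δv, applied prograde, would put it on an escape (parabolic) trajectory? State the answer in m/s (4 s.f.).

Δv ≈ 1629 m/s

r = 25760 km = 2.576×10⁷ m.
Circular speed v_c = √(μ/r) = 3934 m/s.
Escape speed v_esc = √(2μ/r) = √2 × v_c = 5563 m/s.
Δv = v_esc − v_c = 1629 m/s.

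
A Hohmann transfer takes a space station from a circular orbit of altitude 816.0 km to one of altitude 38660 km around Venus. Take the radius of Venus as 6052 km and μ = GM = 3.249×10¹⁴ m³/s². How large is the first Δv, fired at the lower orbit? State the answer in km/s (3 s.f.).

Δv ≈ 2.18 km/s

r₁ = 6052 + 816.0 = 6868.0 km = 6.8680×10⁶ m.
r₂ = 6052 + 38660 = 44712 km = 4.4712×10⁷ m.
Transfer ellipse a_t = (r₁ + r₂)/2 = 2.579×10⁷ m.
At r₁: circular v_c1 = √(μ/r₁) = 6878 m/s; transfer-periapsis v_p = √[μ(2/r₁ − 1/a_t)] = 9056 m/s.
Δv₁ = v_p − v_c1 = 2178 m/s.
= 2.178 km/s.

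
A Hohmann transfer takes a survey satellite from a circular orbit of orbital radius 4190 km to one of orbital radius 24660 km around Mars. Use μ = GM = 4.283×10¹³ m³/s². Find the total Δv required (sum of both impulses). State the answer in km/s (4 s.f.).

Δv_total ≈ 1.591 km/s

r₁ = 4190 km = 4.190×10⁶ m.
r₂ = 24660 km = 2.466×10⁷ m.
Transfer ellipse a_t = (r₁ + r₂)/2 = 1.442×10⁷ m.
At r₁: circular v_c1 = √(μ/r₁) = 3197 m/s; transfer-periapsis v_p = √[μ(2/r₁ − 1/a_t)] = 4180 m/s.
Δv₁ = v_p − v_c1 = 983.1 m/s.
At r₂: circular v_c2 = √(μ/r₂) = 1318 m/s; transfer-apoapsis v_a = √[μ(2/r₂ − 1/a_t)] = 710.3 m/s.
Δv₂ = v_c2 − v_a = 607.6 m/s.
Total Δv = Δv₁ + Δv₂ = 1591 m/s = 1.591 km/s.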